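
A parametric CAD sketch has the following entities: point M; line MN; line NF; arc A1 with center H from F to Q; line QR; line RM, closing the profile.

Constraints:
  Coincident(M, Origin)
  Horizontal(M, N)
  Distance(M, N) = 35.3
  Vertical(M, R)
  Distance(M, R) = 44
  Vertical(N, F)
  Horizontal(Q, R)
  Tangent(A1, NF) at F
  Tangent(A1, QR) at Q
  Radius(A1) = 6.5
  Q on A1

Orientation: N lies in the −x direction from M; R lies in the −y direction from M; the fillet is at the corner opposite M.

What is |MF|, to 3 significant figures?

51.5

M is at the origin; MN is horizontal with |MN| = 35.3 and N on the −x side, so N = (-35.3, 0.00). MR is vertical with |MR| = 44.0 and R on the −y side, so R = (0.00, -44.0). The virtual corner opposite M is at (-35.3, -44.0). A1 meets NF tangentially, so HF is at right angles to NF and since A1 is tangent to QR there, HQ ⟂ QR, with radius 6.5, so the center H sits 6.5 in from both sides at H = (-28.8, -37.5). That places the tangent points at F = (-35.3, -37.5) on NF and Q = (-28.8, -44.0) on QR. Then |MF| = |F − M| = 51.5.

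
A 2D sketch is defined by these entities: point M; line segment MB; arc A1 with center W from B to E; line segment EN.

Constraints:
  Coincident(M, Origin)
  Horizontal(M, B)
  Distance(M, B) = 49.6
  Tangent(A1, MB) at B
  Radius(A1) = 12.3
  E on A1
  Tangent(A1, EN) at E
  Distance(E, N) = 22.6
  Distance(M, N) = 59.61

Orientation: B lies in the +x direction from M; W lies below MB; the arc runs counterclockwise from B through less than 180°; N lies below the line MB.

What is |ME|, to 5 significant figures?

41.579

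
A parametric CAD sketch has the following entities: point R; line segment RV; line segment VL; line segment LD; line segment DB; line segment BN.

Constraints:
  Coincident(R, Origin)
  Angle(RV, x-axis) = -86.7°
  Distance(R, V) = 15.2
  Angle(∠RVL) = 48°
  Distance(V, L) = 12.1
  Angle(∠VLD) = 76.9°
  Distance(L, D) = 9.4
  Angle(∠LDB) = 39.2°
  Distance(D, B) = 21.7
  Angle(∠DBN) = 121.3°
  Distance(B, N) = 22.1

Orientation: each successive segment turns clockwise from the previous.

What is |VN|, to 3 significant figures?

31.5

∠LDB = 39.2° gives DB at -103° from the x-axis; with |DB| = 21.7, B = (-5.91, -23.0). ∠DBN = 121.3° gives BN at -161° from the x-axis; with |BN| = 22.1, N = (-26.8, -30.1). Then |VN| = |N − V| = 31.5.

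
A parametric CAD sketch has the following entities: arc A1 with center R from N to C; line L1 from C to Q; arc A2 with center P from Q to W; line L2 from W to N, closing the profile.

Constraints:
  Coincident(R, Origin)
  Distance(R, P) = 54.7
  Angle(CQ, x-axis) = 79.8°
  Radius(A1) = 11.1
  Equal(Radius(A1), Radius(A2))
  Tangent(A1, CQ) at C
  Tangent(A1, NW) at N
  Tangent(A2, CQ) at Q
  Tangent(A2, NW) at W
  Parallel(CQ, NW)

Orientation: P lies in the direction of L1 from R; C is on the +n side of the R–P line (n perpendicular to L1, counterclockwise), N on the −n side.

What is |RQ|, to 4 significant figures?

55.81

The slot axis is L1's direction at 79.8°, so u = (cos 79.8°, sin 79.8°) = (0.1771, 0.9842) and n = (−sin 79.8°, cos 79.8°) = (-0.9842, 0.1771). R is at the origin and P lies 54.7 along u from R, so P = 54.7·u = (9.687, 53.84). Tangency of A1 to both parallel lines with radius 11.1 puts C and N at R ± 11.1·n: C = (-10.92, 1.966), N = (10.92, -1.966). Equal radii place Q and W the same way about P: Q = P + 11.1·n = (-1.238, 55.80), W = P − 11.1·n = (20.61, 51.87). Then |RQ| = |Q − R| = 55.81.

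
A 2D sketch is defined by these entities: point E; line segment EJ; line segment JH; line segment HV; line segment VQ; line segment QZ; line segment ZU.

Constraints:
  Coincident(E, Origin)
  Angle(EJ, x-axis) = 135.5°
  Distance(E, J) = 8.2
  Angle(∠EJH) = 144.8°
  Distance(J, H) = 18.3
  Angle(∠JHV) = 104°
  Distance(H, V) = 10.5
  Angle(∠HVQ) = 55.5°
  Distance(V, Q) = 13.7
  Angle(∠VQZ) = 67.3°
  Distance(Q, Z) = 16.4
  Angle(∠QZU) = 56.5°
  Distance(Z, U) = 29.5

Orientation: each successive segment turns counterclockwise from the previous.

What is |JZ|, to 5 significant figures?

20.324

E is at the origin; EJ runs at 135.5° with length 8.2, so J = (-5.8487, 5.7475). ∠EJH = 144.8° gives JH at 170.70° from the x-axis; with |JH| = 18.3, H = (-23.908, 8.7048). ∠JHV = 104.0° gives HV at -113.30° from the x-axis; with |HV| = 10.5, V = (-28.061, -0.93888). ∠HVQ = 55.5° gives VQ at 11.200° from the x-axis; with |VQ| = 13.7, Q = (-14.622, 1.7221). ∠VQZ = 67.3° gives QZ at 123.90° from the x-axis; with |QZ| = 16.4, Z = (-23.769, 15.334). Then |JZ| = |Z − J| = 20.324.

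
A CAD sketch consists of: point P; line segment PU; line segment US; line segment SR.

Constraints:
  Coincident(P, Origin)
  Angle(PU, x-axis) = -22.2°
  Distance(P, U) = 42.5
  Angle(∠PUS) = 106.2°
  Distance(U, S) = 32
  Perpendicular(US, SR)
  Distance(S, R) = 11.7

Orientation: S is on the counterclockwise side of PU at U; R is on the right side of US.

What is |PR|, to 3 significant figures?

68.4

P is at the origin; PU runs at -22.2° with length 42.5, so U = 42.5·(cos -22.2°, sin -22.2°) = (39.3, -16.1). ∠PUS = 106.2°, so US runs at -22.2° + (180° − 106.2°) = 51.6° from the x-axis; with |US| = 32.0, S = U + 32.0·(cos 51.6°, sin 51.6°) = (59.2, 9.02). US is perpendicular to SR; with |SR| = 11.7 on the right of US, R = S + 11.7·(0.784, -0.621) = (68.4, 1.75). Then |PR| = |R − P| = 68.4.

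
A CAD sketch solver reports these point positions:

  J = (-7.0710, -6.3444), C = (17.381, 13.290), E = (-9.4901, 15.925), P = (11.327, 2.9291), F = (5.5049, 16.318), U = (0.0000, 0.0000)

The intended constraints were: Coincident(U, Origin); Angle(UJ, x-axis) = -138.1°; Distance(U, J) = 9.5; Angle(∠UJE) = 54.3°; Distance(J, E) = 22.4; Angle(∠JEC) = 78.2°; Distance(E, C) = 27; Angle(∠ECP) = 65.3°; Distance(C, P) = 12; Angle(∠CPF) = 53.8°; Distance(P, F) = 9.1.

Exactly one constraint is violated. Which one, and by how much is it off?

Distance(P, F) = 9.1 — off by 5.50.

U = (0.00, 0.00) ✓; UJ at -138.1° ✓; |UJ| = 9.500 ✓; ∠UJE = 54.30° ✓; |JE| = 22.40 ✓; ∠JEC = 78.20° ✓; |EC| = 27.00 ✓; ∠ECP = 65.30° ✓; |CP| = 12.00 ✓; ∠CPF = 53.80° ✓; |PF| = 14.60 ✗.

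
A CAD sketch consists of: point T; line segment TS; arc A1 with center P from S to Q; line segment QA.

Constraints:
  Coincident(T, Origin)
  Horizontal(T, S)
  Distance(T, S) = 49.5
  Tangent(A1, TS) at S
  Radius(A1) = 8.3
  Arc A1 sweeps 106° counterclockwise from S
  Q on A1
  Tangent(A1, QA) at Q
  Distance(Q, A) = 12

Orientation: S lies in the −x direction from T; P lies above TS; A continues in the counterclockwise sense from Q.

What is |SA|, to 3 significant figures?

22.6

T is at the origin; TS is horizontal with |TS| = 49.5 and S on the −x side, so S = (-49.5, 0.00). The tangent condition forces PS to be normal to TS, so P = S + (0, 8.3) = (-49.5, 8.30). On A1, S sits at bearing -90° from P; a 106° counterclockwise sweep puts Q at bearing 16°, so Q = P + 8.3·(cos 16°, sin 16°) = (-41.5, 10.6). The tangent condition forces PQ to be normal to QA, so QA runs along (−sin 16°, cos 16°); with |QA| = 12.0, A = (-44.8, 22.1). Then |SA| = |A − S| = 22.6.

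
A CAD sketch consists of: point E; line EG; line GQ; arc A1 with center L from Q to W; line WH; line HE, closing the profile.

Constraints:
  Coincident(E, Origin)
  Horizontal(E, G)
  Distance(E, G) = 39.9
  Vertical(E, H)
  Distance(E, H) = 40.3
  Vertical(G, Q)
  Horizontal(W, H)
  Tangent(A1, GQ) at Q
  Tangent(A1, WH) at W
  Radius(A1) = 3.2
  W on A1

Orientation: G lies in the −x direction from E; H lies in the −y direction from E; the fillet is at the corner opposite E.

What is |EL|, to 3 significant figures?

52.2

E and H share the same x with |EH| = 40.3 and H on the −y side, so H = (0.00, -40.3). The virtual corner opposite E is at (-39.9, -40.3). The tangent condition forces LQ to be normal to GQ and A1 meets WH tangentially, so LW is at right angles to WH, with radius 3.2, so the center L sits 3.2 in from both sides at L = (-36.7, -37.1). Then |EL| = |L − E| = 52.2.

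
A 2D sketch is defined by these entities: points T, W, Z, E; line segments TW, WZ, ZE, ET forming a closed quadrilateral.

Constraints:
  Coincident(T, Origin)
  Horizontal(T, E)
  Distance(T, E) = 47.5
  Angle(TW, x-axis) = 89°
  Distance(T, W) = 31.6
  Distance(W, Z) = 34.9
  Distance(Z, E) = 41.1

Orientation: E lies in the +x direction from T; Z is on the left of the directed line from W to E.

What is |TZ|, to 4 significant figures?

52.20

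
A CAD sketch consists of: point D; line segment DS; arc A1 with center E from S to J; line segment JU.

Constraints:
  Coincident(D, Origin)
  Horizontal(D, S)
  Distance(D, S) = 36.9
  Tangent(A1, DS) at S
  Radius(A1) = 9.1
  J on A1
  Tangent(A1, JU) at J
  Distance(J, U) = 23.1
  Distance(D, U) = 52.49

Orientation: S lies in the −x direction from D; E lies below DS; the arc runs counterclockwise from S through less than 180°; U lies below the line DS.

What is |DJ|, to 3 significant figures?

47.1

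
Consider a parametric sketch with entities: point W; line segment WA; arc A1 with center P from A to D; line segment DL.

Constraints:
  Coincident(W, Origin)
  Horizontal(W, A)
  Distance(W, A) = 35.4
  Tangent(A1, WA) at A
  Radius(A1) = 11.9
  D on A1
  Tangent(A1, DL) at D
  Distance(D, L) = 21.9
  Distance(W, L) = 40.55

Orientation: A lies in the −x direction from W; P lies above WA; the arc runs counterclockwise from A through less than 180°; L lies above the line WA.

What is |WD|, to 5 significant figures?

26.199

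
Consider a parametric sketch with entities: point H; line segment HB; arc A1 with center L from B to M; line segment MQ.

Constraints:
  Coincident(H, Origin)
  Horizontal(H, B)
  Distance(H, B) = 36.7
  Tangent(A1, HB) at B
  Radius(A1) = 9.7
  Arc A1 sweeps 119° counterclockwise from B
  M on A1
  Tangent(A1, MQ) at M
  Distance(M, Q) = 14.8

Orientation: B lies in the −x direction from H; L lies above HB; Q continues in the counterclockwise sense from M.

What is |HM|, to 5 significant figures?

31.679

H is at the origin; H and B share the same y with |HB| = 36.7 and B on the −x side, so B = (-36.700, 0.0000). A1 meets HB tangentially, so LB is at right angles to HB, so L = B + (0, 9.7) = (-36.700, 9.7000). On A1, B sits at bearing -90° from L; a 119° counterclockwise sweep puts M at bearing 29°, so M = L + 9.7·(cos 29°, sin 29°) = (-28.216, 14.403). Then |HM| = |M − H| = 31.679.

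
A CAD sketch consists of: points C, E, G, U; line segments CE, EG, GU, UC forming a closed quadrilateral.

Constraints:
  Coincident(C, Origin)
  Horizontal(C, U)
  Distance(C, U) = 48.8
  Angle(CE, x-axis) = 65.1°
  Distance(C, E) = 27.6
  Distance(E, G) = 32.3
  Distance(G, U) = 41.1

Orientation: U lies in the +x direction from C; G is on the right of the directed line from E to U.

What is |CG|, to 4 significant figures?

10.93

Checks: |EG| = 32.30 ✓; |GU| = 41.10 ✓.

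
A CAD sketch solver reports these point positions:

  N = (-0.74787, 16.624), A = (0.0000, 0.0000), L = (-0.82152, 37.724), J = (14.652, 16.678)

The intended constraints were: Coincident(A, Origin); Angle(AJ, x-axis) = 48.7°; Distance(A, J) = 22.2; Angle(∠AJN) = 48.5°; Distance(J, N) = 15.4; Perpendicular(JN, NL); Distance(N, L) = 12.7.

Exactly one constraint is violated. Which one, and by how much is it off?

Distance(N, L) = 12.7 — off by 8.40.

A = (0.00, 0.00) ✓; AJ at 48.70° ✓; |AJ| = 22.20 ✓; ∠AJN = 48.50° ✓; |JN| = 15.40 ✓; ∠(JN, NL) = 90.00° ✓; |NL| = 21.10 ✗.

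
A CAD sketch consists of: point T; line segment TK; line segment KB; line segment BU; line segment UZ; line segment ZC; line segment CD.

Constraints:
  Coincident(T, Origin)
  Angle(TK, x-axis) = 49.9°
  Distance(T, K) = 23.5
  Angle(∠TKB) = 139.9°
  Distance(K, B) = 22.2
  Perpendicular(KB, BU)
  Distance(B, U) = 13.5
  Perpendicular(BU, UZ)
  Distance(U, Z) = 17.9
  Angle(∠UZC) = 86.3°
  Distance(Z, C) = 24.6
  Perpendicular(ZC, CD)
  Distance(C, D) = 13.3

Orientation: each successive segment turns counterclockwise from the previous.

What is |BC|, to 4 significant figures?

19.70

BU is perpendicular to UZ, so UZ runs at -90.00°; with |UZ| = 17.9, Z = (1.637, 22.28). ∠UZC = 86.3° gives ZC at 3.700° from the x-axis; with |ZC| = 24.6, C = (26.19, 23.86). Then |BC| = |C − B| = 19.70.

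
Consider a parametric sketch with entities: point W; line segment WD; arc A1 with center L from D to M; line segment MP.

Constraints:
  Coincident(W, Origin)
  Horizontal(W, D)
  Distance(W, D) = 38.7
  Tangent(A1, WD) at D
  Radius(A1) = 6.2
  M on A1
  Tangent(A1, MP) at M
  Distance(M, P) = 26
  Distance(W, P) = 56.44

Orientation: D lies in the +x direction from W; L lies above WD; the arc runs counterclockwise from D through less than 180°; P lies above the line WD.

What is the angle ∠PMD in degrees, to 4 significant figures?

137.0°

W is at the origin; W and D share the same y with |WD| = 38.7 and D on the +x side, so D = (38.70, 0.000). Tangency of A1 to WD means the radius LD is perpendicular to WD, so L = D + (0, 6.2) = (38.70, 6.200). Since LM ⟂ MP (tangency), |LP| = √(6.2² + 26.0²) = 26.73 regardless of where M sits on A1. So P lies on both circle(W, 56.44) and circle(L, 26.73); the above-WD intersection is P = (46.69, 31.71). M is the foot of the tangent from P: M = (44.88, 5.769).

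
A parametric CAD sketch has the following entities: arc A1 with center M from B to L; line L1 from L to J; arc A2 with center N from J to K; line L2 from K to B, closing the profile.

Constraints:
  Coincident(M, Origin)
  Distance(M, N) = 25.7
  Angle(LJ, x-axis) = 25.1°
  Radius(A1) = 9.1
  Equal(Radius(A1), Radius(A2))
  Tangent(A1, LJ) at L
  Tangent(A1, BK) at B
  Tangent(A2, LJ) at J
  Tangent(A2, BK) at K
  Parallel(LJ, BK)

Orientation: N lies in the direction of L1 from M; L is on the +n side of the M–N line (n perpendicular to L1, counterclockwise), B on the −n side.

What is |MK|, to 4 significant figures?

27.26

The slot axis is L1's direction at 25.1°, so u = (cos 25.1°, sin 25.1°) = (0.9056, 0.4242) and n = (−sin 25.1°, cos 25.1°) = (-0.4242, 0.9056). M is at the origin and N lies 25.7 along u from M, so N = 25.7·u = (23.27, 10.90). Tangency of A1 to both parallel lines with radius 9.1 puts L and B at M ± 9.1·n: L = (-3.860, 8.241), B = (3.860, -8.241). Equal radii place J and K the same way about N: J = N + 9.1·n = (19.41, 19.14), K = N − 9.1·n = (27.13, 2.661). Then |MK| = |K − M| = 27.26.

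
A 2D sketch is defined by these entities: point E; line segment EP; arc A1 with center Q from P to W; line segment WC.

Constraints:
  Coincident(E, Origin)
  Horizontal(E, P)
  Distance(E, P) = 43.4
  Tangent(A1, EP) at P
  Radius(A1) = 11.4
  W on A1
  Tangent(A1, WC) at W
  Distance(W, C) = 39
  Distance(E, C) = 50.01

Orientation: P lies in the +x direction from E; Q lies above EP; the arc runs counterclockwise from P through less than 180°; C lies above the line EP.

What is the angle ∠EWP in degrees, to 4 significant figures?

48.23°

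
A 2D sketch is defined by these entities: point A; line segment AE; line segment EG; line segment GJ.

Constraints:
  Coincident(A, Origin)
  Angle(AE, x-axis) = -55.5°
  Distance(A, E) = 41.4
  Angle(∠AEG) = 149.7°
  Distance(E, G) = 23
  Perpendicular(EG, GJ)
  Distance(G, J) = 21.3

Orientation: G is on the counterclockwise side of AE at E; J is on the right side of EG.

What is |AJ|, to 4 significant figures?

72.32

A is at the origin; AE runs at -55.5° with length 41.4, so E = 41.4·(cos -55.5°, sin -55.5°) = (23.45, -34.12). ∠AEG = 149.7°, so EG runs at -55.5° + (180° − 149.7°) = -25.20° from the x-axis; with |EG| = 23.0, G = E + 23.0·(cos -25.20°, sin -25.20°) = (44.26, -43.91). EG is perpendicular to GJ; with |GJ| = 21.3 on the right of EG, J = G + 21.3·(-0.4258, -0.9048) = (35.19, -63.18). Then |AJ| = |J − A| = 72.32.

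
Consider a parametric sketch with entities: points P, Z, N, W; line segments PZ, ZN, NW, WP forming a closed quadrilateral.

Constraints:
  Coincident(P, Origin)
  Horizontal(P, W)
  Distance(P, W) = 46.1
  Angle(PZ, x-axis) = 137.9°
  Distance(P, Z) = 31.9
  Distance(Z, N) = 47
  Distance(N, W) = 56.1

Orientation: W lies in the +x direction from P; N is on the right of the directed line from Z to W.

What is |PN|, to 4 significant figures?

22.65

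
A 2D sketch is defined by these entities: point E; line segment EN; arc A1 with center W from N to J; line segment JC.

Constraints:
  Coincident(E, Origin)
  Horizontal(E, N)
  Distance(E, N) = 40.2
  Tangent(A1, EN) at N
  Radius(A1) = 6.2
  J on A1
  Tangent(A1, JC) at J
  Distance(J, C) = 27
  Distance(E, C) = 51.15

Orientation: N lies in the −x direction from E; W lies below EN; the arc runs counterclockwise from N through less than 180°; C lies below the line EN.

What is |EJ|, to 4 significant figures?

46.82

E is at the origin; EN is horizontal with |EN| = 40.2 and N on the −x side, so N = (-40.20, 0.000). Since A1 is tangent to EN there, WN ⟂ EN, so W = N + (0, -6.2) = (-40.20, -6.200). Since WJ ⟂ JC (tangency), |WC| = √(6.2² + 27.0²) = 27.70 regardless of where J sits on A1. So C lies on both circle(E, 51.15) and circle(W, 27.70); the below-EN intersection is C = (-38.35, -33.84). J is the foot of the tangent from C: J = (-46.14, -7.987).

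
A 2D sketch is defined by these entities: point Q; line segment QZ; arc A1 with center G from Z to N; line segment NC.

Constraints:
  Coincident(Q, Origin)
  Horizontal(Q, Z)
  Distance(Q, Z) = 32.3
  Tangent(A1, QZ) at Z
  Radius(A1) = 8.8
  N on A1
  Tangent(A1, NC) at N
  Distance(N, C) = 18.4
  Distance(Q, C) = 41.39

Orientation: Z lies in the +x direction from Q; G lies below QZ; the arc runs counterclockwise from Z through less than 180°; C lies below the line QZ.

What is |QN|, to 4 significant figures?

26.53

Checks: Q = (0.00, 0.00) ✓; |GN| = 8.800 ✓; ∠(GN, NC) = 90.00° ✓; |NC| = 18.40 ✓; |QC| = 41.39 ✓.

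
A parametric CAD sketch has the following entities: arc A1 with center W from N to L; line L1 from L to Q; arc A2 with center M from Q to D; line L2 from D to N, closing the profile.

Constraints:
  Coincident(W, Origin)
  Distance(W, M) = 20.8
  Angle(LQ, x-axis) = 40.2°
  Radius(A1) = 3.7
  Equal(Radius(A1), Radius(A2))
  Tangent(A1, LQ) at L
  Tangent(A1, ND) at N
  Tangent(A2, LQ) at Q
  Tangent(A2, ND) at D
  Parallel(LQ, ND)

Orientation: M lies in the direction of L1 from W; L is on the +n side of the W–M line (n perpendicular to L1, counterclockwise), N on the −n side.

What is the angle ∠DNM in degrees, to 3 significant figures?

10.1°

The slot axis is L1's direction at 40.2°, so u = (cos 40.2°, sin 40.2°) = (0.764, 0.645) and n = (−sin 40.2°, cos 40.2°) = (-0.645, 0.764). W is at the origin and M lies 20.8 along u from W, so M = 20.8·u = (15.9, 13.4). Tangency of A1 to both parallel lines with radius 3.7 puts L and N at W ± 3.7·n: L = (-2.39, 2.83), N = (2.39, -2.83). Equal radii place Q and D the same way about M: Q = M + 3.7·n = (13.5, 16.3), D = M − 3.7·n = (18.3, 10.6). Then cos ∠DNM = ND·NM / (|ND||NM|), giving 10.1°.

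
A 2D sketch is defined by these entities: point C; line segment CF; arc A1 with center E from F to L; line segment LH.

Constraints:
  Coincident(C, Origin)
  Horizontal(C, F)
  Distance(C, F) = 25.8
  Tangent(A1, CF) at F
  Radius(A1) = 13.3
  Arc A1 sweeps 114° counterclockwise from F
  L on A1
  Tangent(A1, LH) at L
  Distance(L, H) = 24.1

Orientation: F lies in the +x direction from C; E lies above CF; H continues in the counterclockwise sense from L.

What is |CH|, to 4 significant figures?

49.51

On A1, F sits at bearing -90° from E; a 114° counterclockwise sweep puts L at bearing 24°, so L = E + 13.3·(cos 24°, sin 24°) = (37.95, 18.71). A1 meets LH tangentially, so EL is at right angles to LH, so LH runs along (−sin 24°, cos 24°); with |LH| = 24.1, H = (28.15, 40.73). Then |CH| = |H − C| = 49.51.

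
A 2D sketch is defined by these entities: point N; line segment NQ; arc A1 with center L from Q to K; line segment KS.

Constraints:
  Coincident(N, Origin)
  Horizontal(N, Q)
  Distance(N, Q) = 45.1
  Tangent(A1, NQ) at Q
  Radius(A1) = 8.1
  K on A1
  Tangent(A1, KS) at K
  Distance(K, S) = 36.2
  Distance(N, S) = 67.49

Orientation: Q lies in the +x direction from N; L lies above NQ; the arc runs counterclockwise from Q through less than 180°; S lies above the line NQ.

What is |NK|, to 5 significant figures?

53.885

N is at the origin; N and Q share the same y with |NQ| = 45.1 and Q on the +x side, so Q = (45.100, 0.0000). Since A1 is tangent to NQ there, LQ ⟂ NQ, so L = Q + (0, 8.1) = (45.100, 8.1000). Since LK ⟂ KS (tangency), |LS| = √(8.1² + 36.2²) = 37.095 regardless of where K sits on A1. So S lies on both circle(N, 67.49) and circle(L, 37.095); the above-NQ intersection is S = (50.473, 44.804). K is the foot of the tangent from S: K = (53.177, 8.7052).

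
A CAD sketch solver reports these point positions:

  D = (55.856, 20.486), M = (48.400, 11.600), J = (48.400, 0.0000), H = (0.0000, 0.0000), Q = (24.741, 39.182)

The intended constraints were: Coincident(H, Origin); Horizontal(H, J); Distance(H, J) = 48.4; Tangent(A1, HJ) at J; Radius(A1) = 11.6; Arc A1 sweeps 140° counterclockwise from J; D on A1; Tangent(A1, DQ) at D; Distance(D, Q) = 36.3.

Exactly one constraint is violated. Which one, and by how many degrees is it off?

Tangent(A1, DQ) at D — off by 9.00°.

H = (0.00, 0.00) ✓; H.y = 0.00, J.y = 0.00 ✓; |HJ| = 48.40 ✓; ∠(MJ, JH) = 90.00° ✓; |MJ| = 11.60 ✓; bearing(M→D) − bearing(M→J) = 140.0° ✓; |MD| = 11.60 ✓; ∠(MD, DQ) = 81.00° ✗; |DQ| = 36.30 ✓.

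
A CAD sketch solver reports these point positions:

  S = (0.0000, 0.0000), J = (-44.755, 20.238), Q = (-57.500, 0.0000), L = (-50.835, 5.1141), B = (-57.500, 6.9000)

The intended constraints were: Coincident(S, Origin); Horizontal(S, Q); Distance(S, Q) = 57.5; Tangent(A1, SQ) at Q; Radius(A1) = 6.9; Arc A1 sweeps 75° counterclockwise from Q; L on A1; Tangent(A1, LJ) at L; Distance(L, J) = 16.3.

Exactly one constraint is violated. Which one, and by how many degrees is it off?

Tangent(A1, LJ) at L — off by 6.90°.

S = (0.00, 0.00) ✓; S.y = 0.00, Q.y = 0.00 ✓; |SQ| = 57.50 ✓; ∠(BQ, QS) = 90.00° ✓; |BQ| = 6.900 ✓; bearing(B→L) − bearing(B→Q) = 75.00° ✓; |BL| = 6.900 ✓; ∠(BL, LJ) = 96.90° ✗; |LJ| = 16.30 ✓.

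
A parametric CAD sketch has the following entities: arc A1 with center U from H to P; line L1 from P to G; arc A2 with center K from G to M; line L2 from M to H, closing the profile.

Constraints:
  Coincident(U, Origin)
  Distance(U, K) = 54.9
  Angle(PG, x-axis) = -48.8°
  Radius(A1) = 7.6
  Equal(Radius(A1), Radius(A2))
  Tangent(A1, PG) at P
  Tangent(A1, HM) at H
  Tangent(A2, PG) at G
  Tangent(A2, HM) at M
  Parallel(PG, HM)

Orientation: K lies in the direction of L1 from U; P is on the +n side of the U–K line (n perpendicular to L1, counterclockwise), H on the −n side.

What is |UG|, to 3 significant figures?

55.4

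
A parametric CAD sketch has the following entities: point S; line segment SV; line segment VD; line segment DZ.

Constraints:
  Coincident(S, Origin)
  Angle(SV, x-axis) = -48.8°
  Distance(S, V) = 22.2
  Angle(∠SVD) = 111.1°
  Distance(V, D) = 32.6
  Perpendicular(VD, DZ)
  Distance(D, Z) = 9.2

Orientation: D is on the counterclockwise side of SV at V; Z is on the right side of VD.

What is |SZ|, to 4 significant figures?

50.42

S is at the origin; SV runs at -48.8° with length 22.2, so V = 22.2·(cos -48.8°, sin -48.8°) = (14.62, -16.70). ∠SVD = 111.1°, so VD runs at -48.8° + (180° − 111.1°) = 20.10° from the x-axis; with |VD| = 32.6, D = V + 32.6·(cos 20.10°, sin 20.10°) = (45.24, -5.500). VD ⟂ DZ; with |DZ| = 9.2 on the right of VD, Z = D + 9.2·(0.3437, -0.9391) = (48.40, -14.14). Then |SZ| = |Z − S| = 50.42.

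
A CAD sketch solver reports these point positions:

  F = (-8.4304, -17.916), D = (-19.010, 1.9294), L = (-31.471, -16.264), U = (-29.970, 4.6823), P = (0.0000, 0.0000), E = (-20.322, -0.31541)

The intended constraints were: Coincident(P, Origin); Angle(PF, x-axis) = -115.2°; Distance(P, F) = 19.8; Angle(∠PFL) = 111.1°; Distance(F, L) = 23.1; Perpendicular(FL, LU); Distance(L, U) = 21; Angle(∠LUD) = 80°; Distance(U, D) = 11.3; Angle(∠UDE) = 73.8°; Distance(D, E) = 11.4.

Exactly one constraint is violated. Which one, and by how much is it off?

Distance(D, E) = 11.4 — off by 8.80.

P = (0.00, 0.00) ✓; PF at -115.2° ✓; |PF| = 19.80 ✓; ∠PFL = 111.1° ✓; |FL| = 23.10 ✓; ∠(FL, LU) = 90.00° ✓; |LU| = 21.00 ✓; ∠LUD = 80.00° ✓; |UD| = 11.30 ✓; ∠UDE = 73.80° ✓; |DE| = 2.600 ✗.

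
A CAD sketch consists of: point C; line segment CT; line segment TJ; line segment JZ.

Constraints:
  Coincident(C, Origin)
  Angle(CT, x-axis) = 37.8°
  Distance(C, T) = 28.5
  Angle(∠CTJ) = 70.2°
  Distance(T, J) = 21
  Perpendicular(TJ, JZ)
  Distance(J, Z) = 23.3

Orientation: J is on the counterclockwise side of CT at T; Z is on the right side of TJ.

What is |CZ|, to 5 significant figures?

51.383

C is at the origin; CT runs at 37.8° with length 28.5, so T = 28.5·(cos 37.8°, sin 37.8°) = (22.519, 17.468). ∠CTJ = 70.2°, so TJ runs at 37.8° + (180° − 70.2°) = 147.60° from the x-axis; with |TJ| = 21.0, J = T + 21.0·(cos 147.60°, sin 147.60°) = (4.7885, 28.720). The perpendicularity gives JZ at right angles to TJ; with |JZ| = 23.3 on the right of TJ, Z = J + 23.3·(0.53583, 0.84433) = (17.273, 48.393). Then |CZ| = |Z − C| = 51.383.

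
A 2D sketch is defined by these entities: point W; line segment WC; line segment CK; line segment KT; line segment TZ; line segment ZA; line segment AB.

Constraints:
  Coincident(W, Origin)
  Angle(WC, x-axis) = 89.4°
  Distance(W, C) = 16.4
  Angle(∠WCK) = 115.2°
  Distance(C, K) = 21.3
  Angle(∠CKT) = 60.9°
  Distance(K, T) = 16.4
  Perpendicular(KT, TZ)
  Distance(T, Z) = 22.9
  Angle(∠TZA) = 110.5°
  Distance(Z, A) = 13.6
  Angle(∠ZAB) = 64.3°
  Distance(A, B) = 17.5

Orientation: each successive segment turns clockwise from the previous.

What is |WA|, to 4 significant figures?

25.20

W is at the origin; WC runs at 89.4° with length 16.4, so C = (0.1717, 16.40). ∠WCK = 115.2° gives CK at 24.60° from the x-axis; with |CK| = 21.3, K = (19.54, 25.27). ∠CKT = 60.9° gives KT at -94.50° from the x-axis; with |KT| = 16.4, T = (18.25, 8.916). KT is perpendicular to TZ, so TZ runs at 175.5°; with |TZ| = 22.9, Z = (-4.578, 10.71). ∠TZA = 110.5° gives ZA at 106.0° from the x-axis; with |ZA| = 13.6, A = (-8.326, 23.79). Then |WA| = |A − W| = 25.20.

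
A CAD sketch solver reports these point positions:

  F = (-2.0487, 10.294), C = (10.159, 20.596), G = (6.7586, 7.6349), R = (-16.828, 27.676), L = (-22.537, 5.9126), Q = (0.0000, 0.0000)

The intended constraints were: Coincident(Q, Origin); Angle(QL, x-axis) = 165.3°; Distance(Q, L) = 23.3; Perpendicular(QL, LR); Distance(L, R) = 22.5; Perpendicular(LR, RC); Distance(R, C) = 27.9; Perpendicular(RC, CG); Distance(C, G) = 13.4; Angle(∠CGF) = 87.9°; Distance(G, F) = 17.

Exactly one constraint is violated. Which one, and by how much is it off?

Distance(G, F) = 17 — off by 7.80.

Q = (0.00, 0.00) ✓; QL at 165.3° ✓; |QL| = 23.30 ✓; ∠(QL, LR) = 90.00° ✓; |LR| = 22.50 ✓; ∠(LR, RC) = 90.00° ✓; |RC| = 27.90 ✓; ∠(RC, CG) = 90.00° ✓; |CG| = 13.40 ✓; ∠CGF = 87.90° ✓; |GF| = 9.200 ✗.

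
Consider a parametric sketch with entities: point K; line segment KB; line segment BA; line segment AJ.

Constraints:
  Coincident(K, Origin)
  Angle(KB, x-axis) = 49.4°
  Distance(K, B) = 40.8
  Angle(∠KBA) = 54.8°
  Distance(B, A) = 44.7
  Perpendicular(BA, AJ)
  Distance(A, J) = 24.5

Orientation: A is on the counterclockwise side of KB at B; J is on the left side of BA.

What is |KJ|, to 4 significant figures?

22.95

∠KBA = 54.8°, so BA runs at 49.4° + (180° − 54.8°) = 174.6° from the x-axis; with |BA| = 44.7, A = B + 44.7·(cos 174.6°, sin 174.6°) = (-17.95, 35.18). BA ⟂ AJ; with |AJ| = 24.5 on the left of BA, J = A + 24.5·(-0.09411, -0.9956) = (-20.26, 10.79). Then |KJ| = |J − K| = 22.95.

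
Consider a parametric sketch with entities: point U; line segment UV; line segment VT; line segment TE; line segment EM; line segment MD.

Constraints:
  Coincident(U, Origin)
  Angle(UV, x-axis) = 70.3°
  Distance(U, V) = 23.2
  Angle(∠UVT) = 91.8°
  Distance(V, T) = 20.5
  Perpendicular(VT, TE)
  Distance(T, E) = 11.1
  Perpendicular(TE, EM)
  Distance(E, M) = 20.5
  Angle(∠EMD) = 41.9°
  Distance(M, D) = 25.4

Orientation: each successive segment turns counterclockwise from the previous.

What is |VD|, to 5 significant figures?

19.794

U is at the origin; UV runs at 70.3° with length 23.2, so V = (7.8206, 21.842). ∠UVT = 91.8° gives VT at 158.50° from the x-axis; with |VT| = 20.5, T = (-11.253, 29.355). VT ⟂ TE, so TE runs at -111.50°; with |TE| = 11.1, E = (-15.321, 19.028). TE ⟂ EM, so EM runs at -21.500°; with |EM| = 20.5, M = (3.7524, 11.514). ∠EMD = 41.9° gives MD at 116.60° from the x-axis; with |MD| = 25.4, D = (-7.6206, 34.226). Then |VD| = |D − V| = 19.794.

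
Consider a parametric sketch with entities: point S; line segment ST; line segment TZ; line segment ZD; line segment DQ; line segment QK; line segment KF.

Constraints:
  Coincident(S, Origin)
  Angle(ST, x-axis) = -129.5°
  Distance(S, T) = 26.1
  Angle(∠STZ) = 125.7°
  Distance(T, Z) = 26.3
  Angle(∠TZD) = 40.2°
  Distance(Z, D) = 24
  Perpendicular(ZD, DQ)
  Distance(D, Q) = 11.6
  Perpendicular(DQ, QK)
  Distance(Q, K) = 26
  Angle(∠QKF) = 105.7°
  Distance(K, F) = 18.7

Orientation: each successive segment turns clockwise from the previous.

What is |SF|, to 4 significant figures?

55.15

S is at the origin; ST runs at -129.5° with length 26.1, so T = (-16.60, -20.14). ∠STZ = 125.7° gives TZ at 176.2° from the x-axis; with |TZ| = 26.3, Z = (-42.84, -18.40). ∠TZD = 40.2° gives ZD at 36.40° from the x-axis; with |ZD| = 24.0, D = (-23.53, -4.154). ZD is perpendicular to DQ, so DQ runs at -53.60°; with |DQ| = 11.6, Q = (-16.64, -13.49). DQ is perpendicular to QK, so QK runs at -143.6°; with |QK| = 26.0, K = (-37.57, -28.92). ∠QKF = 105.7° gives KF at 142.1° from the x-axis; with |KF| = 18.7, F = (-52.33, -17.43). Then |SF| = |F − S| = 55.15.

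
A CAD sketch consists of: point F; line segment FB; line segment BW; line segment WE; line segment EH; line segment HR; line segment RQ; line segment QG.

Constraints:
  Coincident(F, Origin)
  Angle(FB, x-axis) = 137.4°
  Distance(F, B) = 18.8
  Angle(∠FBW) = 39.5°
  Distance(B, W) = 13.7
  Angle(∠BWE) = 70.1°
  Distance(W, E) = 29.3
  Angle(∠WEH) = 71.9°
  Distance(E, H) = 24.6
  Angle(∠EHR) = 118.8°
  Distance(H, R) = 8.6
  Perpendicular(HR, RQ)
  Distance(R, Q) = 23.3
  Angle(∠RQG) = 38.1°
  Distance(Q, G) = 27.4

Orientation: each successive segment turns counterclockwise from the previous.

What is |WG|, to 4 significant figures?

35.71

F is at the origin; FB runs at 137.4° with length 18.8, so B = (-13.84, 12.73). ∠FBW = 39.5° gives BW at -82.10° from the x-axis; with |BW| = 13.7, W = (-11.96, -0.8447). ∠BWE = 70.1° gives WE at 27.80° from the x-axis; with |WE| = 29.3, E = (13.96, 12.82). ∠WEH = 71.9° gives EH at 135.9° from the x-axis; with |EH| = 24.6, H = (-3.703, 29.94). ∠EHR = 118.8° gives HR at -162.9° from the x-axis; with |HR| = 8.6, R = (-11.92, 27.41). HR is perpendicular to RQ, so RQ runs at -72.90°; with |RQ| = 23.3, Q = (-5.072, 5.141). ∠RQG = 38.1° gives QG at 69.00° from the x-axis; with |QG| = 27.4, G = (4.747, 30.72). Then |WG| = |G − W| = 35.71.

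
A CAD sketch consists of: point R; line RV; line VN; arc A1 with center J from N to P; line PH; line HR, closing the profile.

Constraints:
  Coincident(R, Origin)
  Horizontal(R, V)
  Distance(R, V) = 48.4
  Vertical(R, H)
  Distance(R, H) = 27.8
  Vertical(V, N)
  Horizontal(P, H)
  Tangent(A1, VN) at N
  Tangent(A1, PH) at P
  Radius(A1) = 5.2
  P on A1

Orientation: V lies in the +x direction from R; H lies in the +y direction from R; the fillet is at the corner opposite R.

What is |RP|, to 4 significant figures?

51.37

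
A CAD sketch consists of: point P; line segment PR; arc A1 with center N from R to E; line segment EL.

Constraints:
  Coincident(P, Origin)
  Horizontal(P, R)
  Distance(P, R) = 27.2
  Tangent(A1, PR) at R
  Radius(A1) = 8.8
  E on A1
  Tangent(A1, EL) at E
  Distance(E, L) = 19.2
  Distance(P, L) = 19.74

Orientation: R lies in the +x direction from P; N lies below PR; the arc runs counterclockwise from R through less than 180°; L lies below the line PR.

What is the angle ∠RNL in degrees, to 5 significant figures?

115.73°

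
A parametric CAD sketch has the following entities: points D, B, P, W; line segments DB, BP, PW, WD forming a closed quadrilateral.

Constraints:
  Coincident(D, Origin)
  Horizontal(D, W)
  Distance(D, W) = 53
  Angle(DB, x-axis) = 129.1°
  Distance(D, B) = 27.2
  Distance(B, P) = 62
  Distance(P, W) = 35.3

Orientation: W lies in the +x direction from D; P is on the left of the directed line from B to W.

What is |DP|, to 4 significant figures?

55.20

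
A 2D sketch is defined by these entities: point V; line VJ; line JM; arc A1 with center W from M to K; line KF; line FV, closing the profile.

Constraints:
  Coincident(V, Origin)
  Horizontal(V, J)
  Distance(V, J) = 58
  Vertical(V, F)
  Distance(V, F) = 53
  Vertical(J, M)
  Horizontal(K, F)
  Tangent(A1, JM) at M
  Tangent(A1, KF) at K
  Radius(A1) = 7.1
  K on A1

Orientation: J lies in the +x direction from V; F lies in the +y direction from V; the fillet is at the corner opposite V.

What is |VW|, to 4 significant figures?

68.54

V is at the origin; V and J share the same y with |VJ| = 58.0 and J on the +x side, so J = (58.00, 0.000). VF is vertical with |VF| = 53.0 and F on the +y side, so F = (0.000, 53.00). The virtual corner opposite V is at (58.00, 53.00). Tangency of A1 to JM means the radius WM is perpendicular to JM and A1 meets KF tangentially, so WK is at right angles to KF, with radius 7.1, so the center W sits 7.1 in from both sides at W = (50.90, 45.90). Then |VW| = |W − V| = 68.54.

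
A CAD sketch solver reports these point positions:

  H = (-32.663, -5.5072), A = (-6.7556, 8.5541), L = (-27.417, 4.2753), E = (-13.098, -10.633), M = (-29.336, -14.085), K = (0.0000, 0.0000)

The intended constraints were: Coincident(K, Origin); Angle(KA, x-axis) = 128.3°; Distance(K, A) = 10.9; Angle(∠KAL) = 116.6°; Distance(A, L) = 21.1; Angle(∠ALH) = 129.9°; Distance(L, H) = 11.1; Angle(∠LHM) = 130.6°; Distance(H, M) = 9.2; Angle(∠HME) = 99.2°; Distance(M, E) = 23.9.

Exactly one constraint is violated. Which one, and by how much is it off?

Distance(M, E) = 23.9 — off by 7.30.

K = (0.00, 0.00) ✓; KA at 128.3° ✓; |KA| = 10.90 ✓; ∠KAL = 116.6° ✓; |AL| = 21.10 ✓; ∠ALH = 129.9° ✓; |LH| = 11.10 ✓; ∠LHM = 130.6° ✓; |HM| = 9.200 ✓; ∠HME = 99.20° ✓; |ME| = 16.60 ✗.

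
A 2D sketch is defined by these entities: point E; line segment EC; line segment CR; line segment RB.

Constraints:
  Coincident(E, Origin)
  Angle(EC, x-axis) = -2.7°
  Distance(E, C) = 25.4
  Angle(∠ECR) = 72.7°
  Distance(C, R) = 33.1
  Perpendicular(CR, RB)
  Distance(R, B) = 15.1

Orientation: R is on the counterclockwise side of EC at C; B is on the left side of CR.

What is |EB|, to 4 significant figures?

27.14

E is at the origin; EC runs at -2.7° with length 25.4, so C = 25.4·(cos -2.7°, sin -2.7°) = (25.37, -1.197). ∠ECR = 72.7°, so CR runs at -2.7° + (180° − 72.7°) = 104.6° from the x-axis; with |CR| = 33.1, R = C + 33.1·(cos 104.6°, sin 104.6°) = (17.03, 30.83). CR ⟂ RB; with |RB| = 15.1 on the left of CR, B = R + 15.1·(-0.9677, -0.2521) = (2.416, 27.03). Then |EB| = |B − E| = 27.14.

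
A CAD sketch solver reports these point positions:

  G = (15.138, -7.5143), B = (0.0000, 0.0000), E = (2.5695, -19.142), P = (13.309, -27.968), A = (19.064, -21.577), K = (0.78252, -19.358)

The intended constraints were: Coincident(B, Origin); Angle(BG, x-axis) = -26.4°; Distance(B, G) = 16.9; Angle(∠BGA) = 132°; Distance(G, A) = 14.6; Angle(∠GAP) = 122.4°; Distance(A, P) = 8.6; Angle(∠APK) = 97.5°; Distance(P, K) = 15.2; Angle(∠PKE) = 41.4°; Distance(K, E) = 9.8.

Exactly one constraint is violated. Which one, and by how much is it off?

Distance(K, E) = 9.8 — off by 8.00.

B = (0.00, 0.00) ✓; BG at -26.40° ✓; |BG| = 16.90 ✓; ∠BGA = 132.0° ✓; |GA| = 14.60 ✓; ∠GAP = 122.4° ✓; |AP| = 8.600 ✓; ∠APK = 97.50° ✓; |PK| = 15.20 ✓; ∠PKE = 41.39° ✓; |KE| = 1.800 ✗.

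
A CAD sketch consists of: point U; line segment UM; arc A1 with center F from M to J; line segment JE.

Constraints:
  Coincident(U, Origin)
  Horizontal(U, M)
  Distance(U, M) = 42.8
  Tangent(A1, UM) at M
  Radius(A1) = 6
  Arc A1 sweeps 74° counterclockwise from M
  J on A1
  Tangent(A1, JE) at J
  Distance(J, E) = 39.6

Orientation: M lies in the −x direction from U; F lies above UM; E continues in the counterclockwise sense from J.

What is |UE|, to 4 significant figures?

49.81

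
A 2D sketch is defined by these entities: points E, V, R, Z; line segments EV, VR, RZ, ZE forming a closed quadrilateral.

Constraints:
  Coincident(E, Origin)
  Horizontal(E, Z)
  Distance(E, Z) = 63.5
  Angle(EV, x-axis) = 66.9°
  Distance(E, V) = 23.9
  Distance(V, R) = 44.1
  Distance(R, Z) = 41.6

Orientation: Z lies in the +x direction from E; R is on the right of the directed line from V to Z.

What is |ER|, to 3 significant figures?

32.3

Checks: |VR| = 44.10 ✓; |RZ| = 41.60 ✓.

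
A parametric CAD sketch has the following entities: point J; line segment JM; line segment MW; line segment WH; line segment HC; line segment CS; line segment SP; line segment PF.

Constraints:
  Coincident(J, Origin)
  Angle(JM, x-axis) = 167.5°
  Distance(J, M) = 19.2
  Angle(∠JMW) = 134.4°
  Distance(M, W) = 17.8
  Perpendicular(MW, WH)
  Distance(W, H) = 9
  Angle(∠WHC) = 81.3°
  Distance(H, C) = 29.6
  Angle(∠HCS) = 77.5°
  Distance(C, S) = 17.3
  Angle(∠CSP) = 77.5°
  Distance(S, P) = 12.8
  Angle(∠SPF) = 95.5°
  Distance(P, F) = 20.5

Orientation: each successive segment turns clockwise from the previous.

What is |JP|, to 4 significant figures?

26.24

∠HCS = 77.5° gives CS at -169.3° from the x-axis; with |CS| = 17.3, S = (-25.85, -6.395). ∠CSP = 77.5° gives SP at 88.20° from the x-axis; with |SP| = 12.8, P = (-25.45, 6.399). Then |JP| = |P − J| = 26.24.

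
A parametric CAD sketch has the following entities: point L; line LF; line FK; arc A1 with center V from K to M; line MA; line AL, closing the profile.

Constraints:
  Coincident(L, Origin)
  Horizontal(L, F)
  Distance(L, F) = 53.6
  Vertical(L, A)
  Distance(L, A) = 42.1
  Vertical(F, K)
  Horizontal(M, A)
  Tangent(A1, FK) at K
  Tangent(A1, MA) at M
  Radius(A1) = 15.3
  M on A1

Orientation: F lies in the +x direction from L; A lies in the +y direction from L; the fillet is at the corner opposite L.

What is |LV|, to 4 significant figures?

46.75

L and A share the same x with |LA| = 42.1 and A on the +y side, so A = (0.000, 42.10). The virtual corner opposite L is at (53.60, 42.10). A1 meets FK tangentially, so VK is at right angles to FK and since A1 is tangent to MA there, VM ⟂ MA, with radius 15.3, so the center V sits 15.3 in from both sides at V = (38.30, 26.80). Then |LV| = |V − L| = 46.75.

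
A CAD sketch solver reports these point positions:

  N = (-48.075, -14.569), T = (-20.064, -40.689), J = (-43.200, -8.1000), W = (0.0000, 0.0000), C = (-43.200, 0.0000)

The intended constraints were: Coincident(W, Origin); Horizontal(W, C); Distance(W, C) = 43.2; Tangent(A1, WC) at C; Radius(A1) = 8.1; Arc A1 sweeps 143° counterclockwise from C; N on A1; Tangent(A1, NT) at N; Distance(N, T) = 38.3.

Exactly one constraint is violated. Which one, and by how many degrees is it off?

Tangent(A1, NT) at N — off by 6.00°.

W = (0.00, 0.00) ✓; W.y = 0.00, C.y = 0.00 ✓; |WC| = 43.20 ✓; ∠(JC, CW) = 90.00° ✓; |JC| = 8.100 ✓; bearing(J→N) − bearing(J→C) = 143.0° ✓; |JN| = 8.100 ✓; ∠(JN, NT) = 96.00° ✗; |NT| = 38.30 ✓.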